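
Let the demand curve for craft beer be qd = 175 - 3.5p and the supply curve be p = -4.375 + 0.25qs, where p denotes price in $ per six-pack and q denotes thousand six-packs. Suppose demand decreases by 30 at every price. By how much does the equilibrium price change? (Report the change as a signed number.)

Δp = -4

Inverting to quantity form: qs = 17.5 + 4p.
Set qd = qs: 175 - 3.5p = 17.5 + 4p, so 157.5 = 7.5p and p* = 21.
Then q* = 175 - 3.5(21) = 101.5.
After the shift, demand is qd = 145 - 3.5p.
The new intersection has 127.5 = 7.5p, i.e. p = 17, q = 85.5.
Δp = 17 - 21 = -4.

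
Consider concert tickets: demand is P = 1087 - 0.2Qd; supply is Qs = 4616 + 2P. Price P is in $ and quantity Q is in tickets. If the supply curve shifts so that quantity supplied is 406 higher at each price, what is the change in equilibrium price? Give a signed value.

In direct form, Qd = 5435 - 5P.
The market clears where 5435 - 5P = 4616 + 2P. Rearranging, 7P = 819, hence P* = 117.
From the demand curve, Q* = 5435 - 5(117) = 4850.
After the shift, supply is Qs = 5022 + 2P.
Re-solving, 7P = 413 gives P = 59 and Q = 5140.
ΔP = 59 - 117 = -58.

ΔP = -58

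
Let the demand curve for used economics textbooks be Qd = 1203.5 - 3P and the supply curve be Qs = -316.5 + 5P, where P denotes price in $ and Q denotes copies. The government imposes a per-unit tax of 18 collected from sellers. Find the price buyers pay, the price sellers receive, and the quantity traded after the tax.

Sellers keep P_s = P_b - 18 per unit, so supply in terms of the buyer price is Qs = -406.5 + 5P_b.
Market clearing requires 1203.5 - 3P_b = -406.5 + 5P_b; hence 1610 = 8P_b and P_b = 201.25.
So P_s = 183.25 and the quantity traded is Q = 1203.5 - 3(201.25) = 599.75.

P_b = 201.25, P_s = 183.25, Q = 599.75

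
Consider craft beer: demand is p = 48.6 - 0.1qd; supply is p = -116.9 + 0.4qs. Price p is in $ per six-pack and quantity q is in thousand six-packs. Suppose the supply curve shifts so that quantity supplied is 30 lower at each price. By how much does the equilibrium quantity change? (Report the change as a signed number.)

Δq = -24

Rewriting in direct form: qd = 486 - 10p and qs = 292.25 + 2.5p.
The market clears where 486 - 10p = 292.25 + 2.5p. Rearranging, 12.5p = 193.75, hence p* = 15.5.
From the demand curve, q* = 486 - 10(15.5) = 331.
After the shift, supply is qs = 262.25 + 2.5p.
Re-solving, 12.5p = 223.75 gives p = 17.9 and q = 307.
Δq = 307 - 331 = -24.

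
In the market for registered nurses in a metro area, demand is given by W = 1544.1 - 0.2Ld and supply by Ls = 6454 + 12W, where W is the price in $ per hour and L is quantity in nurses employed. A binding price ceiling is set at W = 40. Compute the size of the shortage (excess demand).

Shortage = 586.5

Inverting to quantity form: Ld = 7720.5 - 5W.
At W = 40: Ld = 7520.5 and Ls = 6934.
Shortage = Ld - Ls = 7520.5 - 6934 = 586.5.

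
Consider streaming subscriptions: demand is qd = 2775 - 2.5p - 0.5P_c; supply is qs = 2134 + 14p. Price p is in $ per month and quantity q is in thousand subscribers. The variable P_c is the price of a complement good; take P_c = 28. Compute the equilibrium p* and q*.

p* = 38, q* = 2666

With P_c = 28, demand is qd = 2761 - 2.5p.
Set qd = qs: 2761 - 2.5p = 2134 + 14p, so 627 = 16.5p and p* = 38.
Substitute back: q* = 2761 - 2.5(38) = 2666.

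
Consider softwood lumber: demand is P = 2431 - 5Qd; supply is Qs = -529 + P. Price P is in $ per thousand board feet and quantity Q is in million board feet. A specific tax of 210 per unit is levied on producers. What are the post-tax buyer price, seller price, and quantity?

Inverting to quantity form: Qd = 486.2 - 0.2P.
The tax drives a wedge P_b - P_s = 210. Substituting P_s = P_b - 210 into supply: Qs = -739 + P_b.
Equate demand and the shifted supply: 486.2 - 0.2P_b = -739 + P_b, giving 1.2P_b = 1225.2, so P_b = 1021.
Then P_s = 1021 - 210 = 811 and Q = 486.2 - 0.2(1021) = 282.

P_b = 1021, P_s = 811, Q = 282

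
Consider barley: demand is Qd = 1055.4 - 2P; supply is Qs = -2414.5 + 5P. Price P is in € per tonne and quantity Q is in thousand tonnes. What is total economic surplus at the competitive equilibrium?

Set Qd = Qs: 1055.4 - 2P = -2414.5 + 5P, so 3469.9 = 7P and P* = 495.7.
Then Q* = 1055.4 - 2(495.7) = 64.
Demand choke price = 527.7; supply choke price = 482.9. CS = ½(527.7 - 495.7)(64) = 1024; PS = ½(495.7 - 482.9)(64) = 409.6. Total surplus = 1433.6.

Total surplus = 1433.6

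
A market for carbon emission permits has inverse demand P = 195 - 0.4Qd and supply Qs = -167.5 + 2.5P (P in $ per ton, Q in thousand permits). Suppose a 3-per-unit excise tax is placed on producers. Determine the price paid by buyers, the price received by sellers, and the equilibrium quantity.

P_b = 132.5, P_s = 129.5, Q = 156.25

Inverting to quantity form: Qd = 487.5 - 2.5P.
The tax drives a wedge P_b - P_s = 3. Substituting P_s = P_b - 3 into supply: Qs = -175 + 2.5P_b.
Equate demand and the shifted supply: 487.5 - 2.5P_b = -175 + 2.5P_b, giving 5P_b = 662.5, so P_b = 132.5.
So P_s = 129.5 and the quantity traded is Q = 487.5 - 2.5(132.5) = 156.25.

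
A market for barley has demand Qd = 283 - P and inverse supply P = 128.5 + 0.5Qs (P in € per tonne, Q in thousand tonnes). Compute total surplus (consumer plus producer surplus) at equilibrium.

Rewriting in direct form: Qs = -257 + 2P.
At equilibrium Qd = Qs, so 283 - P = -257 + 2P; collecting terms, 540 = 3P and P* = 180.
From the demand curve, Q* = 283 - 180 = 103.
Demand choke price = 283; supply choke price = 128.5. CS = ½(283 - 180)(103) = 5304.5; PS = ½(180 - 128.5)(103) = 2652.25. Total surplus = 7956.75.

Total surplus = 7956.75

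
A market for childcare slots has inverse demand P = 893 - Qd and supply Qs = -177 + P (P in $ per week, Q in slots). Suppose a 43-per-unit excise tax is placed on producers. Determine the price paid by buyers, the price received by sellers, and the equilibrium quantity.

Inverting to quantity form: Qd = 893 - P.
Producers keep P_s = P_b - 43 per unit, so supply in terms of the buyer price is Qs = -220 + P_b.
Equate demand and the shifted supply: 893 - P_b = -220 + P_b, giving 2P_b = 1113, so P_b = 556.5.
So P_s = 513.5 and the quantity traded is Q = 893 - 556.5 = 336.5.

P_b = 556.5, P_s = 513.5, Q = 336.5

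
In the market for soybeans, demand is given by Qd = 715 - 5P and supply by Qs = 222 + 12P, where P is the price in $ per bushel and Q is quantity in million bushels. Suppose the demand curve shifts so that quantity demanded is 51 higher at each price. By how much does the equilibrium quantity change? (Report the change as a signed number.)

Set Qd = Qs: 715 - 5P = 222 + 12P, so 493 = 17P and P* = 29.
Plugging P* into demand: Q* = 715 - 5(29) = 570.
After the shift, demand is Qd = 766 - 5P.
The new intersection has 544 = 17P, i.e. P = 32, Q = 606.
ΔQ = 606 - 570 = 36.

ΔQ = 36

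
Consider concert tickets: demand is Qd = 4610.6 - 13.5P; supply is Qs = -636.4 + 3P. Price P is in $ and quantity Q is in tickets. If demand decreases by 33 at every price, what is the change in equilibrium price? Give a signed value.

At equilibrium Qd = Qs, so 4610.6 - 13.5P = -636.4 + 3P; collecting terms, 5247 = 16.5P and P* = 318.
Then Q* = 4610.6 - 13.5(318) = 317.6.
After the shift, demand is Qd = 4577.6 - 13.5P.
Re-solving, 16.5P = 5214 gives P = 316 and Q = 311.6.
ΔP = 316 - 318 = -2.

ΔP = -2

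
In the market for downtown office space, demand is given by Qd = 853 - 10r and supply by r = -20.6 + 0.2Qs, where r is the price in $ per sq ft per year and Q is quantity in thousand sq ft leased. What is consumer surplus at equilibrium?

Solving each curve for Q: Qs = 103 + 5r.
The market clears where 853 - 10r = 103 + 5r. Rearranging, 15r = 750, hence r* = 50.
Plugging r* into demand: Q* = 853 - 10(50) = 353.
Demand choke price (Qd = 0): r = 853/10 = 85.3. Consumer surplus = ½ × (85.3 - 50) × 353 = 6230.45.

Consumer surplus = 6230.45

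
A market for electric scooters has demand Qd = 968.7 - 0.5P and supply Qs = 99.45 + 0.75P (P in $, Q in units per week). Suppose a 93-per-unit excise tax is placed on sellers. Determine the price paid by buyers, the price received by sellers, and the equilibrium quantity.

P_b = 751.2, P_s = 658.2, Q = 593.1

With a tax of 93 on sellers, they supply based on the net price P_s = P_b - 93, so Qs = 29.7 + 0.75P_b.
Market clearing requires 968.7 - 0.5P_b = 29.7 + 0.75P_b; hence 939 = 1.25P_b and P_b = 751.2.
Then P_s = 751.2 - 93 = 658.2 and Q = 968.7 - 0.5(751.2) = 593.1.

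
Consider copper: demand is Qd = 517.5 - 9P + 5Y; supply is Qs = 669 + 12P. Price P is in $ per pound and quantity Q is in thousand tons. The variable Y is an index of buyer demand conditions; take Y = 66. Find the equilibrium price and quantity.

P* = 8.5, Q* = 771

With Y = 66, demand is Qd = 847.5 - 9P.
The market clears where 847.5 - 9P = 669 + 12P. Rearranging, 21P = 178.5, hence P* = 8.5.
Plugging P* into demand: Q* = 847.5 - 9(8.5) = 771.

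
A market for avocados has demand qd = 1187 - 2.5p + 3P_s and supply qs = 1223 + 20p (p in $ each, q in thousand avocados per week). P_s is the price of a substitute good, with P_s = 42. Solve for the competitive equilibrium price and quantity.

With P_s = 42, demand is qd = 1313 - 2.5p.
At equilibrium qd = qs, so 1313 - 2.5p = 1223 + 20p; collecting terms, 90 = 22.5p and p* = 4.
Then q* = 1313 - 2.5(4) = 1303.

p* = 4, q* = 1303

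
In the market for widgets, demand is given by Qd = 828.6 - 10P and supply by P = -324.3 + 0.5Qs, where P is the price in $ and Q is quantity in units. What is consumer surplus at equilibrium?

Consumer surplus = 23024.898

Inverting to quantity form: Qs = 648.6 + 2P.
The market clears where 828.6 - 10P = 648.6 + 2P. Rearranging, 12P = 180, hence P* = 15.
From the demand curve, Q* = 828.6 - 10(15) = 678.6.
Demand choke price (Qd = 0): P = 828.6/10 = 82.86. Consumer surplus = ½ × (82.86 - 15) × 678.6 = 23024.898.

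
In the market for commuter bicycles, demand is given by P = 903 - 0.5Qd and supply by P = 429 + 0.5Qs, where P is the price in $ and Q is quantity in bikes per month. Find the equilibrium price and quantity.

Rewriting in direct form: Qd = 1806 - 2P and Qs = -858 + 2P.
Set Qd = Qs: 1806 - 2P = -858 + 2P, so 2664 = 4P and P* = 666.
Substitute back: Q* = 1806 - 2(666) = 474.

P* = 666, Q* = 474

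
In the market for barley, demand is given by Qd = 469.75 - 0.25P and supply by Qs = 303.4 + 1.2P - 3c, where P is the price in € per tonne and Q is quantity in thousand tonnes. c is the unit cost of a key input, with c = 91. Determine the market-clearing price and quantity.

With c = 91, supply is Qs = 30.4 + 1.2P.
Set Qd = Qs: 469.75 - 0.25P = 30.4 + 1.2P, so 439.35 = 1.45P and P* = 303.
Then Q* = 469.75 - 0.25(303) = 394.

P* = 303, Q* = 394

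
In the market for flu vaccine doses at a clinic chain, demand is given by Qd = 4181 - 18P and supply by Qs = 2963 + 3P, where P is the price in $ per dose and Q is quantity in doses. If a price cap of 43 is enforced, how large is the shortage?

At P = 43: Qd = 3407 and Qs = 3092.
Shortage = Qd - Qs = 3407 - 3092 = 315.

Shortage = 315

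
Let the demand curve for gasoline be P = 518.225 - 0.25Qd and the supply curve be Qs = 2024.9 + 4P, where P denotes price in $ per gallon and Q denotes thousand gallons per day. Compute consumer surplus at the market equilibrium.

Inverting to quantity form: Qd = 2072.9 - 4P.
Equating demand and supply, 2072.9 - 4P = 2024.9 + 4P gives 8P = 48, so P* = 6.
Substitute back: Q* = 2072.9 - 4(6) = 2048.9.
Demand choke price (Qd = 0): P = 2072.9/4 = 518.225. Consumer surplus = ½ × (518.225 - 6) × 2048.9 = 524748.90125.

Consumer surplus = 524748.90125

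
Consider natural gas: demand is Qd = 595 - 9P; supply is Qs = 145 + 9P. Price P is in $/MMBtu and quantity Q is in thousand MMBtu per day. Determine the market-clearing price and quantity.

At equilibrium Qd = Qs, so 595 - 9P = 145 + 9P; collecting terms, 450 = 18P and P* = 25.
From the demand curve, Q* = 595 - 9(25) = 370.

P* = 25, Q* = 370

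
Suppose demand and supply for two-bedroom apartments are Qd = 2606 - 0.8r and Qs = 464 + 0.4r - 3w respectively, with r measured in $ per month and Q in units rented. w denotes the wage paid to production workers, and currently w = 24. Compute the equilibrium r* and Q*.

r* = 1845, Q* = 1130

With w = 24, supply is Qs = 392 + 0.4r.
Equating demand and supply, 2606 - 0.8r = 392 + 0.4r gives 1.2r = 2214, so r* = 1845.
Substitute back: Q* = 2606 - 0.8(1845) = 1130.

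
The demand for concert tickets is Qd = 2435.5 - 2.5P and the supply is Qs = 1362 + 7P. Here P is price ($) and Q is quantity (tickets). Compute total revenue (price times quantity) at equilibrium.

Equating demand and supply, 2435.5 - 2.5P = 1362 + 7P gives 9.5P = 1073.5, so P* = 113.
Substitute back: Q* = 2435.5 - 2.5(113) = 2153.
Total revenue = P* × Q* = 113 × 2153 = 243289.

Total revenue = 243289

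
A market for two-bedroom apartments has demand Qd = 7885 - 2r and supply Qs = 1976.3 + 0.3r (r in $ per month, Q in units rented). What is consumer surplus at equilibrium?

Consumer surplus = 1886502.25

Equating demand and supply, 7885 - 2r = 1976.3 + 0.3r gives 2.3r = 5908.7, so r* = 2569.
Substitute back: Q* = 7885 - 2(2569) = 2747.
Demand choke price (Qd = 0): r = 7885/2 = 3942.5. Consumer surplus = ½ × (3942.5 - 2569) × 2747 = 1886502.25.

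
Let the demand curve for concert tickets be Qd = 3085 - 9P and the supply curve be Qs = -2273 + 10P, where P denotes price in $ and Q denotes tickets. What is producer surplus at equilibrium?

Set Qd = Qs: 3085 - 9P = -2273 + 10P, so 5358 = 19P and P* = 282.
Plugging P* into demand: Q* = 3085 - 9(282) = 547.
Supply choke price (Qs = 0): P = 227.3. Producer surplus = ½ × (282 - 227.3) × 547 = 14960.45.

Producer surplus = 14960.45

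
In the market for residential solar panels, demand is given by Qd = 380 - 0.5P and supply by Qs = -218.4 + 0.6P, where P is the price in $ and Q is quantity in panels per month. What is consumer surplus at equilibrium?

The market clears where 380 - 0.5P = -218.4 + 0.6P. Rearranging, 1.1P = 598.4, hence P* = 544.
Substitute back: Q* = 380 - 0.5(544) = 108.
Demand choke price (Qd = 0): P = 380/0.5 = 760. Consumer surplus = ½ × (760 - 544) × 108 = 11664.

Consumer surplus = 11664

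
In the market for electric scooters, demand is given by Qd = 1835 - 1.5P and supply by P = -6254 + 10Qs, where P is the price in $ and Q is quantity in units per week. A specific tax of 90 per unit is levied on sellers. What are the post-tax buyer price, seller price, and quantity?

P_b = 761.625, P_s = 671.625, Q = 692.5625

In direct form, Qs = 625.4 + 0.1P.
Sellers keep P_s = P_b - 90 per unit, so supply in terms of the buyer price is Qs = 616.4 + 0.1P_b.
Set Qd = Qs: 1835 - 1.5P_b = 616.4 + 0.1P_b, so 1218.6 = 1.6P_b and P_b = 761.625.
Then P_s = 761.625 - 90 = 671.625 and Q = 1835 - 1.5(761.625) = 692.5625.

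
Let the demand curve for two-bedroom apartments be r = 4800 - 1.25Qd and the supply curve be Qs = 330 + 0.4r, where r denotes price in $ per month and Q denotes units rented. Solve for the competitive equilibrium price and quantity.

Inverting to quantity form: Qd = 3840 - 0.8r.
At equilibrium Qd = Qs, so 3840 - 0.8r = 330 + 0.4r; collecting terms, 3510 = 1.2r and r* = 2925.
Substitute back: Q* = 3840 - 0.8(2925) = 1500.

r* = 2925, Q* = 1500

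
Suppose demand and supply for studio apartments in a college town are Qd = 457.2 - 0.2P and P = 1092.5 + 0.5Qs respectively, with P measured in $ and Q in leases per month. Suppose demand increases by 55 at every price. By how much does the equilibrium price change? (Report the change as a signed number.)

ΔP = 25

In direct form, Qs = -2185 + 2P.
Equating demand and supply, 457.2 - 0.2P = -2185 + 2P gives 2.2P = 2642.2, so P* = 1201.
Then Q* = 457.2 - 0.2(1201) = 217.
After the shift, demand is Qd = 512.2 - 0.2P.
Re-solving, 2.2P = 2697.2 gives P = 1226 and Q = 267.
ΔP = 1226 - 1201 = 25.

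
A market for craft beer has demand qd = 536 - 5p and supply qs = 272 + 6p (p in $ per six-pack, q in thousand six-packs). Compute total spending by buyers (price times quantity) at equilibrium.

Set qd = qs: 536 - 5p = 272 + 6p, so 264 = 11p and p* = 24.
Substitute back: q* = 536 - 5(24) = 416.
Total spending by buyers = p* × q* = 24 × 416 = 9984.

Total spending by buyers = 9984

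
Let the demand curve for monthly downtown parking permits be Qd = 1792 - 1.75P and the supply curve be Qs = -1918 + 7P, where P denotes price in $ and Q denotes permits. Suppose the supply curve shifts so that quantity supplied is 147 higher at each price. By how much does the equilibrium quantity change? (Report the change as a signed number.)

ΔQ = 29.4

At equilibrium Qd = Qs, so 1792 - 1.75P = -1918 + 7P; collecting terms, 3710 = 8.75P and P* = 424.
Substitute back: Q* = 1792 - 1.75(424) = 1050.
After the shift, supply is Qs = -1771 + 7P.
New equilibrium: 3563 = 8.75P, so P = 407.2 and Q = 1079.4.
ΔQ = 1079.4 - 1050 = 29.4.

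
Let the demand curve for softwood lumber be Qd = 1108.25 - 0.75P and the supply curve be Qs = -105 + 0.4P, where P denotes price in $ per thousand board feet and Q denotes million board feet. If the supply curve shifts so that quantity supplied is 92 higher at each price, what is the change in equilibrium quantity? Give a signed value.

ΔQ = 60

Equating demand and supply, 1108.25 - 0.75P = -105 + 0.4P gives 1.15P = 1213.25, so P* = 1055.
Substitute back: Q* = 1108.25 - 0.75(1055) = 317.
After the shift, supply is Qs = -13 + 0.4P.
Re-solving, 1.15P = 1121.25 gives P = 975 and Q = 377.
ΔQ = 377 - 317 = 60.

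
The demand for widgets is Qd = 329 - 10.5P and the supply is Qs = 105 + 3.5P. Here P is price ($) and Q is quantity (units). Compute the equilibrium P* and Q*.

At equilibrium Qd = Qs, so 329 - 10.5P = 105 + 3.5P; collecting terms, 224 = 14P and P* = 16.
Plugging P* into demand: Q* = 329 - 10.5(16) = 161.

P* = 16, Q* = 161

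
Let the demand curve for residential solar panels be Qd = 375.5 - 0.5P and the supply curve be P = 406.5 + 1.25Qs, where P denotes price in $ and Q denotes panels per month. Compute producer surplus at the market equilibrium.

Producer surplus = 7022.5

Inverting to quantity form: Qs = -325.2 + 0.8P.
Equating demand and supply, 375.5 - 0.5P = -325.2 + 0.8P gives 1.3P = 700.7, so P* = 539.
Then Q* = 375.5 - 0.5(539) = 106.
Supply choke price (Qs = 0): P = 406.5. Producer surplus = ½ × (539 - 406.5) × 106 = 7022.5.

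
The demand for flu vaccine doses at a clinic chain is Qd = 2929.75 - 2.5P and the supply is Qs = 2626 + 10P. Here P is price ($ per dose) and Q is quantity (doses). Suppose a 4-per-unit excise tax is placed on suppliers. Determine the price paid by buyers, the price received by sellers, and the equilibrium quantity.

P_b = 27.5, P_s = 23.5, Q = 2861

The tax drives a wedge P_b - P_s = 4. Substituting P_s = P_b - 4 into supply: Qs = 2586 + 10P_b.
Market clearing requires 2929.75 - 2.5P_b = 2586 + 10P_b; hence 343.75 = 12.5P_b and P_b = 27.5.
So P_s = 23.5 and the quantity traded is Q = 2929.75 - 2.5(27.5) = 2861.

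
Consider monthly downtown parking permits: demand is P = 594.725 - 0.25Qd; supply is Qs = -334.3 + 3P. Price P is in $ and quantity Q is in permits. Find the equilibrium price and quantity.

Rewriting in direct form: Qd = 2378.9 - 4P.
At equilibrium Qd = Qs, so 2378.9 - 4P = -334.3 + 3P; collecting terms, 2713.2 = 7P and P* = 387.6.
Substitute back: Q* = 2378.9 - 4(387.6) = 828.5.

P* = 387.6, Q* = 828.5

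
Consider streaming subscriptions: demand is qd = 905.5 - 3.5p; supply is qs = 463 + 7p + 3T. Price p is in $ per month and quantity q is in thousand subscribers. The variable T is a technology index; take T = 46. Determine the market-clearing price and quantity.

p* = 29, q* = 804

With T = 46, supply is qs = 601 + 7p.
Equating demand and supply, 905.5 - 3.5p = 601 + 7p gives 10.5p = 304.5, so p* = 29.
Plugging p* into demand: q* = 905.5 - 3.5(29) = 804.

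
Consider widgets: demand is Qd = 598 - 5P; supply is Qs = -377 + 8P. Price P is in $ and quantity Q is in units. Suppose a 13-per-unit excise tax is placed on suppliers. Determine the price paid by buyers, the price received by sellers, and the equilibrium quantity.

The tax drives a wedge P_b - P_s = 13. Substituting P_s = P_b - 13 into supply: Qs = -481 + 8P_b.
Set Qd = Qs: 598 - 5P_b = -481 + 8P_b, so 1079 = 13P_b and P_b = 83.
So P_s = 70 and the quantity traded is Q = 598 - 5(83) = 183.

P_b = 83, P_s = 70, Q = 183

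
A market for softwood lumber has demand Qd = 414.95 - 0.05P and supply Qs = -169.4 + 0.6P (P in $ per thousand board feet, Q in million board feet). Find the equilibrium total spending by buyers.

Equating demand and supply, 414.95 - 0.05P = -169.4 + 0.6P gives 0.65P = 584.35, so P* = 899.
Then Q* = 414.95 - 0.05(899) = 370.
Total spending by buyers = P* × Q* = 899 × 370 = 332630.

Total spending by buyers = 332630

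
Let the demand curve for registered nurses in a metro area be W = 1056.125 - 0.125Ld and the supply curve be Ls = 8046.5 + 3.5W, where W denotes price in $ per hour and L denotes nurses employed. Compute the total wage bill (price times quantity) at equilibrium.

Solving each curve for L: Ld = 8449 - 8W.
Set Ld = Ls: 8449 - 8W = 8046.5 + 3.5W, so 402.5 = 11.5W and W* = 35.
Substitute back: L* = 8449 - 8(35) = 8169.
The total wage bill = W* × L* = 35 × 8169 = 285915.

The total wage bill = 285915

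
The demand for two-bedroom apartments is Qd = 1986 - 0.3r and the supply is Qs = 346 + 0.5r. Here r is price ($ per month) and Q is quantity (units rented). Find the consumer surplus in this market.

Equating demand and supply, 1986 - 0.3r = 346 + 0.5r gives 0.8r = 1640, so r* = 2050.
Substitute back: Q* = 1986 - 0.3(2050) = 1371.
Demand choke price (Qd = 0): r = 1986/0.3 = 6620. Consumer surplus = ½ × (6620 - 2050) × 1371 = 3132735.

Consumer surplus = 3132735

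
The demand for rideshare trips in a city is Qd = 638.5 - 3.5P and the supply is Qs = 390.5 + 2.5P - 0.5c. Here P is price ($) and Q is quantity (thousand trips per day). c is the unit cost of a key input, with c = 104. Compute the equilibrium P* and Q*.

With c = 104, supply is Qs = 338.5 + 2.5P.
Equating demand and supply, 638.5 - 3.5P = 338.5 + 2.5P gives 6P = 300, so P* = 50.
Substitute back: Q* = 638.5 - 3.5(50) = 463.5.

P* = 50, Q* = 463.5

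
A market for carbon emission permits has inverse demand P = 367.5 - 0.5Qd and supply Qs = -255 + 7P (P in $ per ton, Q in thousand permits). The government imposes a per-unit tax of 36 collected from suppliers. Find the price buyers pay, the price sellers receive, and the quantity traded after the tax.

Rewriting in direct form: Qd = 735 - 2P.
Suppliers keep P_s = P_b - 36 per unit, so supply in terms of the buyer price is Qs = -507 + 7P_b.
Equate demand and the shifted supply: 735 - 2P_b = -507 + 7P_b, giving 9P_b = 1242, so P_b = 138.
Then P_s = 138 - 36 = 102 and Q = 735 - 2(138) = 459.

P_b = 138, P_s = 102, Q = 459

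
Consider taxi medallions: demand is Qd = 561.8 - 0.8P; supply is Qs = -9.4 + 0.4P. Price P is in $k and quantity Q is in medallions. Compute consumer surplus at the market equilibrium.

Consumer surplus = 20475.625

At equilibrium Qd = Qs, so 561.8 - 0.8P = -9.4 + 0.4P; collecting terms, 571.2 = 1.2P and P* = 476.
Then Q* = 561.8 - 0.8(476) = 181.
Demand choke price (Qd = 0): P = 561.8/0.8 = 702.25. Consumer surplus = ½ × (702.25 - 476) × 181 = 20475.625.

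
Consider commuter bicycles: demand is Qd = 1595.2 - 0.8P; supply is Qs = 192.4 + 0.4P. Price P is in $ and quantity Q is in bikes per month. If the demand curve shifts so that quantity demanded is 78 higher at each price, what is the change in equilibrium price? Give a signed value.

ΔP = 65

At equilibrium Qd = Qs, so 1595.2 - 0.8P = 192.4 + 0.4P; collecting terms, 1402.8 = 1.2P and P* = 1169.
From the demand curve, Q* = 1595.2 - 0.8(1169) = 660.
After the shift, demand is Qd = 1673.2 - 0.8P.
The new intersection has 1480.8 = 1.2P, i.e. P = 1234, Q = 686.
ΔP = 1234 - 1169 = 65.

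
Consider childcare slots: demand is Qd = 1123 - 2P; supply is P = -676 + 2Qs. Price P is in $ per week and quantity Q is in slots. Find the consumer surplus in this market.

Solving each curve for Q: Qs = 338 + 0.5P.
Set Qd = Qs: 1123 - 2P = 338 + 0.5P, so 785 = 2.5P and P* = 314.
Then Q* = 1123 - 2(314) = 495.
Demand choke price (Qd = 0): P = 1123/2 = 561.5. Consumer surplus = ½ × (561.5 - 314) × 495 = 61256.25.

Consumer surplus = 61256.25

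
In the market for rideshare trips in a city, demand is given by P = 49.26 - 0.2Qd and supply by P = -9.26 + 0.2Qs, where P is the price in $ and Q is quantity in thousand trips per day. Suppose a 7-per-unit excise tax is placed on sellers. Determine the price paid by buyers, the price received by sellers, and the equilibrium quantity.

Rewriting in direct form: Qd = 246.3 - 5P and Qs = 46.3 + 5P.
With a tax of 7 on sellers, they supply based on the net price P_s = P_b - 7, so Qs = 11.3 + 5P_b.
Set Qd = Qs: 246.3 - 5P_b = 11.3 + 5P_b, so 235 = 10P_b and P_b = 23.5.
Then P_s = 23.5 - 7 = 16.5 and Q = 246.3 - 5(23.5) = 128.8.

P_b = 23.5, P_s = 16.5, Q = 128.8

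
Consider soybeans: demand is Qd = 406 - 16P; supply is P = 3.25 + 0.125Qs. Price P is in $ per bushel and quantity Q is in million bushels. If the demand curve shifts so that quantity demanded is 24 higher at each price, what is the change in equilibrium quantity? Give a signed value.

In direct form, Qs = -26 + 8P.
At equilibrium Qd = Qs, so 406 - 16P = -26 + 8P; collecting terms, 432 = 24P and P* = 18.
Plugging P* into demand: Q* = 406 - 16(18) = 118.
After the shift, demand is Qd = 430 - 16P.
New equilibrium: 456 = 24P, so P = 19 and Q = 126.
ΔQ = 126 - 118 = 8.

ΔQ = 8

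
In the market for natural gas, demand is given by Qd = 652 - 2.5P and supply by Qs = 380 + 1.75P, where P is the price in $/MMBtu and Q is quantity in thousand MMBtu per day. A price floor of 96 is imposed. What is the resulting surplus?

Surplus = 136

With P fixed at 96, quantity demanded is 412 and quantity supplied is 548.
Surplus = Qs - Qd = 548 - 412 = 136.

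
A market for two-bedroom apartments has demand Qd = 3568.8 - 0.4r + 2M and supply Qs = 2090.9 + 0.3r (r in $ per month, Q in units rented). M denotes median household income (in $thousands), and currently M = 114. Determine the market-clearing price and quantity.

With M = 114, demand is Qd = 3796.8 - 0.4r.
Set Qd = Qs: 3796.8 - 0.4r = 2090.9 + 0.3r, so 1705.9 = 0.7r and r* = 2437.
Then Q* = 3796.8 - 0.4(2437) = 2822.

r* = 2437, Q* = 2822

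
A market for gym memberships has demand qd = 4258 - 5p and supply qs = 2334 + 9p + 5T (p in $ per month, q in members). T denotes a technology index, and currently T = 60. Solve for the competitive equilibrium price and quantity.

With T = 60, supply is qs = 2634 + 9p.
Equating demand and supply, 4258 - 5p = 2634 + 9p gives 14p = 1624, so p* = 116.
Then q* = 4258 - 5(116) = 3678.

p* = 116, q* = 3678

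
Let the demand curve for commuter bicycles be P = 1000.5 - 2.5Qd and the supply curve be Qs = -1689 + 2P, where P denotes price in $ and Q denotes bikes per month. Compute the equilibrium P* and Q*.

Rewriting in direct form: Qd = 400.2 - 0.4P.
Set Qd = Qs: 400.2 - 0.4P = -1689 + 2P, so 2089.2 = 2.4P and P* = 870.5.
Substitute back: Q* = 400.2 - 0.4(870.5) = 52.

P* = 870.5, Q* = 52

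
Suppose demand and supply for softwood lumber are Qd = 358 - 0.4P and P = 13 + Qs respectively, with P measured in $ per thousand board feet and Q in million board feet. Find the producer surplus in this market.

Rewriting in direct form: Qs = -13 + P.
The market clears where 358 - 0.4P = -13 + P. Rearranging, 1.4P = 371, hence P* = 265.
Then Q* = 358 - 0.4(265) = 252.
Supply choke price (Qs = 0): P = 13. Producer surplus = ½ × (265 - 13) × 252 = 31752.

Producer surplus = 31752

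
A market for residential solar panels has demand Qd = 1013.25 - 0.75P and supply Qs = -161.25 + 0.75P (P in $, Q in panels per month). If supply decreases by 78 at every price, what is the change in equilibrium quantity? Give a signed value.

ΔQ = -39

Equating demand and supply, 1013.25 - 0.75P = -161.25 + 0.75P gives 1.5P = 1174.5, so P* = 783.
Then Q* = 1013.25 - 0.75(783) = 426.
After the shift, supply is Qs = -239.25 + 0.75P.
Re-solving, 1.5P = 1252.5 gives P = 835 and Q = 387.
ΔQ = 387 - 426 = -39.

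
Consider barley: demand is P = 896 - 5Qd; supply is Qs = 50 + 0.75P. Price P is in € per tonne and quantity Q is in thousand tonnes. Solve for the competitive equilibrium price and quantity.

P* = 136, Q* = 152

Solving each curve for Q: Qd = 179.2 - 0.2P.
Equating demand and supply, 179.2 - 0.2P = 50 + 0.75P gives 0.95P = 129.2, so P* = 136.
Then Q* = 179.2 - 0.2(136) = 152.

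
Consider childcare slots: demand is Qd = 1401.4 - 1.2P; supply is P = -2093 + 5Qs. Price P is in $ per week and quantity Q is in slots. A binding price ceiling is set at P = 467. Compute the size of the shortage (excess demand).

Inverting to quantity form: Qs = 418.6 + 0.2P.
At P = 467: Qd = 841 and Qs = 512.
Shortage = Qd - Qs = 841 - 512 = 329.

Shortage = 329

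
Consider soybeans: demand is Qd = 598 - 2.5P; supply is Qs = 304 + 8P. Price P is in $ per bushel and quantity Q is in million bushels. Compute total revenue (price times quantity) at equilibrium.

The market clears where 598 - 2.5P = 304 + 8P. Rearranging, 10.5P = 294, hence P* = 28.
Plugging P* into demand: Q* = 598 - 2.5(28) = 528.
Total revenue = P* × Q* = 28 × 528 = 14784.

Total revenue = 14784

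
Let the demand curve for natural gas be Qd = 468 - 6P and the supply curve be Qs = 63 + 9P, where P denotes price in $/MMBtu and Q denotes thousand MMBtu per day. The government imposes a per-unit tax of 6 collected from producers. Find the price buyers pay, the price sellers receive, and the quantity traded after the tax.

P_b = 30.6, P_s = 24.6, Q = 284.4

With a tax of 6 on producers, they supply based on the net price P_s = P_b - 6, so Qs = 9 + 9P_b.
Market clearing requires 468 - 6P_b = 9 + 9P_b; hence 459 = 15P_b and P_b = 30.6.
So P_s = 24.6 and the quantity traded is Q = 468 - 6(30.6) = 284.4.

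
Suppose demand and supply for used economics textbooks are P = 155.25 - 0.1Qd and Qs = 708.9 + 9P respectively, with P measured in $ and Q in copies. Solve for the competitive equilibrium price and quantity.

P* = 44.4, Q* = 1108.5

Solving each curve for Q: Qd = 1552.5 - 10P.
At equilibrium Qd = Qs, so 1552.5 - 10P = 708.9 + 9P; collecting terms, 843.6 = 19P and P* = 44.4.
From the demand curve, Q* = 1552.5 - 10(44.4) = 1108.5.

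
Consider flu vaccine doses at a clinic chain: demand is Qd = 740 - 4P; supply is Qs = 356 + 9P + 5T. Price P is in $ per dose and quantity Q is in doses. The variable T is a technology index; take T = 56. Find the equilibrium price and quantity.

With T = 56, supply is Qs = 636 + 9P.
Set Qd = Qs: 740 - 4P = 636 + 9P, so 104 = 13P and P* = 8.
From the demand curve, Q* = 740 - 4(8) = 708.

P* = 8, Q* = 708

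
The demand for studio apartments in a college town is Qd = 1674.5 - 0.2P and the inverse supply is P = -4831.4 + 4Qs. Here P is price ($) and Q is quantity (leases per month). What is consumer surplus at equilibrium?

Rewriting in direct form: Qs = 1207.85 + 0.25P.
Set Qd = Qs: 1674.5 - 0.2P = 1207.85 + 0.25P, so 466.65 = 0.45P and P* = 1037.
Then Q* = 1674.5 - 0.2(1037) = 1467.1.
Demand choke price (Qd = 0): P = 1674.5/0.2 = 8372.5. Consumer surplus = ½ × (8372.5 - 1037) × 1467.1 = 5380956.025.

Consumer surplus = 5380956.025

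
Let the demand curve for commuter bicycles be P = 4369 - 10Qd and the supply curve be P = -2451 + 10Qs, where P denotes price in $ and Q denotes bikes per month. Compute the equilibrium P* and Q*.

Solving each curve for Q: Qd = 436.9 - 0.1P and Qs = 245.1 + 0.1P.
At equilibrium Qd = Qs, so 436.9 - 0.1P = 245.1 + 0.1P; collecting terms, 191.8 = 0.2P and P* = 959.
Substitute back: Q* = 436.9 - 0.1(959) = 341.

P* = 959, Q* = 341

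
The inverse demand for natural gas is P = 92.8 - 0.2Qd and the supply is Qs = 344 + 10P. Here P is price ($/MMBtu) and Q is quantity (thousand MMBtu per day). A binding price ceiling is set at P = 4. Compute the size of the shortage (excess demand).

Shortage = 60

Inverting to quantity form: Qd = 464 - 5P.
At P = 4: Qd = 444 and Qs = 384.
Shortage = Qd - Qs = 444 - 384 = 60.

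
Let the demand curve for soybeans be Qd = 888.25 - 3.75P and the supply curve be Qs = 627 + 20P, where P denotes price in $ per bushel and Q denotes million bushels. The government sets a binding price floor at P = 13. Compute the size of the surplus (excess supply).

At P = 13: Qd = 839.5 and Qs = 887.
Surplus = Qs - Qd = 887 - 839.5 = 47.5.

Surplus = 47.5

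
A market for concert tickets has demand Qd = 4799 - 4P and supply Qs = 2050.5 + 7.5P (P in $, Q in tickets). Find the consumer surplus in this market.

At equilibrium Qd = Qs, so 4799 - 4P = 2050.5 + 7.5P; collecting terms, 2748.5 = 11.5P and P* = 239.
Then Q* = 4799 - 4(239) = 3843.
Demand choke price (Qd = 0): P = 4799/4 = 1199.75. Consumer surplus = ½ × (1199.75 - 239) × 3843 = 1846081.125.

Consumer surplus = 1846081.125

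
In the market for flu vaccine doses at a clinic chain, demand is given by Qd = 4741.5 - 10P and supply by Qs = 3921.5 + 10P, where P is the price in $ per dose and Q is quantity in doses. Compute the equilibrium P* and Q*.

P* = 41, Q* = 4331.5

Set Qd = Qs: 4741.5 - 10P = 3921.5 + 10P, so 820 = 20P and P* = 41.
From the demand curve, Q* = 4741.5 - 10(41) = 4331.5.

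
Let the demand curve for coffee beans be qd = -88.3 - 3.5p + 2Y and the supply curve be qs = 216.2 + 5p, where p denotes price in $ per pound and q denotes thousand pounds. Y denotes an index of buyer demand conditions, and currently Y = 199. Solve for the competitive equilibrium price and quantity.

With Y = 199, demand is qd = 309.7 - 3.5p.
At equilibrium qd = qs, so 309.7 - 3.5p = 216.2 + 5p; collecting terms, 93.5 = 8.5p and p* = 11.
Plugging p* into demand: q* = 309.7 - 3.5(11) = 271.2.

p* = 11, q* = 271.2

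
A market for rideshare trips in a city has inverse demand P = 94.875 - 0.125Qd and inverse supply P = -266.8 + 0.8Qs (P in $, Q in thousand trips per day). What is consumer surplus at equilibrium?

Inverting to quantity form: Qd = 759 - 8P and Qs = 333.5 + 1.25P.
The market clears where 759 - 8P = 333.5 + 1.25P. Rearranging, 9.25P = 425.5, hence P* = 46.
From the demand curve, Q* = 759 - 8(46) = 391.
Demand choke price (Qd = 0): P = 759/8 = 94.875. Consumer surplus = ½ × (94.875 - 46) × 391 = 9555.0625.

Consumer surplus = 9555.0625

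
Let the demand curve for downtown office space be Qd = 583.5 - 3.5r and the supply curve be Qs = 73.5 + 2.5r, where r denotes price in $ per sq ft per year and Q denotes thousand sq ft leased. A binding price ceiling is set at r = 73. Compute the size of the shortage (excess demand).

Evaluating both curves at the ceiling price 73 gives Qd = 328, Qs = 256.
Shortage = Qd - Qs = 328 - 256 = 72.

Shortage = 72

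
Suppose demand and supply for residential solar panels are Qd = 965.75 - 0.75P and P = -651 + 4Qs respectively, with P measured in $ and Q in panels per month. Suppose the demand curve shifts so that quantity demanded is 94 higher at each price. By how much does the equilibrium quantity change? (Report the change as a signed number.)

Rewriting in direct form: Qs = 162.75 + 0.25P.
At equilibrium Qd = Qs, so 965.75 - 0.75P = 162.75 + 0.25P; collecting terms, 803 = P and P* = 803.
Plugging P* into demand: Q* = 965.75 - 0.75(803) = 363.5.
After the shift, demand is Qd = 1059.75 - 0.75P.
The new intersection has 897 = P, i.e. P = 897, Q = 387.
ΔQ = 387 - 363.5 = 23.5.

ΔQ = 23.5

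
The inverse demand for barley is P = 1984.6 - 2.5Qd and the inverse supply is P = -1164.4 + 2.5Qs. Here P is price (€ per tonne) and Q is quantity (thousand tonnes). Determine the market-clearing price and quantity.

P* = 410.1, Q* = 629.8

Rewriting in direct form: Qd = 793.84 - 0.4P and Qs = 465.76 + 0.4P.
The market clears where 793.84 - 0.4P = 465.76 + 0.4P. Rearranging, 0.8P = 328.08, hence P* = 410.1.
From the demand curve, Q* = 793.84 - 0.4(410.1) = 629.8.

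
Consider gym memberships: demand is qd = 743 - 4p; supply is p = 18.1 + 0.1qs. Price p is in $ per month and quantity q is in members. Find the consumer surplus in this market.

Rewriting in direct form: qs = -181 + 10p.
Set qd = qs: 743 - 4p = -181 + 10p, so 924 = 14p and p* = 66.
Plugging p* into demand: q* = 743 - 4(66) = 479.
Demand choke price (qd = 0): p = 743/4 = 185.75. Consumer surplus = ½ × (185.75 - 66) × 479 = 28680.125.

Consumer surplus = 28680.125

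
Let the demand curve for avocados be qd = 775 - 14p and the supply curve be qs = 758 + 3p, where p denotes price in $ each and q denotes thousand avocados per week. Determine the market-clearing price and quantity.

Equating demand and supply, 775 - 14p = 758 + 3p gives 17p = 17, so p* = 1.
Then q* = 775 - 14(1) = 761.

p* = 1, q* = 761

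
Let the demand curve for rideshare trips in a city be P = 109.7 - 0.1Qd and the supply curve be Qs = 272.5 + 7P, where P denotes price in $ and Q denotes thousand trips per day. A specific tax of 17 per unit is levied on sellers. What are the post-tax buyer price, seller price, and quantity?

Inverting to quantity form: Qd = 1097 - 10P.
The tax drives a wedge P_b - P_s = 17. Substituting P_s = P_b - 17 into supply: Qs = 153.5 + 7P_b.
Market clearing requires 1097 - 10P_b = 153.5 + 7P_b; hence 943.5 = 17P_b and P_b = 55.5.
So P_s = 38.5 and the quantity traded is Q = 1097 - 10(55.5) = 542.

P_b = 55.5, P_s = 38.5, Q = 542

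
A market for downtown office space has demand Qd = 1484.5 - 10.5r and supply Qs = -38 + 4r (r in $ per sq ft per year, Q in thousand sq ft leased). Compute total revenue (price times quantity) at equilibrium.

Total revenue = 40110

At equilibrium Qd = Qs, so 1484.5 - 10.5r = -38 + 4r; collecting terms, 1522.5 = 14.5r and r* = 105.
Substitute back: Q* = 1484.5 - 10.5(105) = 382.
Total revenue = r* × Q* = 105 × 382 = 40110.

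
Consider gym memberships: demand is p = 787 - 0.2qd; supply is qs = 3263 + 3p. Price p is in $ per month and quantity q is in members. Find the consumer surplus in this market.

Consumer surplus = 1235522.5

Rewriting in direct form: qd = 3935 - 5p.
Set qd = qs: 3935 - 5p = 3263 + 3p, so 672 = 8p and p* = 84.
From the demand curve, q* = 3935 - 5(84) = 3515.
Demand choke price (qd = 0): p = 3935/5 = 787. Consumer surplus = ½ × (787 - 84) × 3515 = 1235522.5.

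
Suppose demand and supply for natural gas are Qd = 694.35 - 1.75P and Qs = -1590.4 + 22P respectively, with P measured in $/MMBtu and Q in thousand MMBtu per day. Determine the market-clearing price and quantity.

Set Qd = Qs: 694.35 - 1.75P = -1590.4 + 22P, so 2284.75 = 23.75P and P* = 96.2.
Plugging P* into demand: Q* = 694.35 - 1.75(96.2) = 526.

P* = 96.2, Q* = 526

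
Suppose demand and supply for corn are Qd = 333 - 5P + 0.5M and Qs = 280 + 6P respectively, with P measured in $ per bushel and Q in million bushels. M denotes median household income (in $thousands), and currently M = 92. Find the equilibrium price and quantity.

With M = 92, demand is Qd = 379 - 5P.
Equating demand and supply, 379 - 5P = 280 + 6P gives 11P = 99, so P* = 9.
Then Q* = 379 - 5(9) = 334.

P* = 9, Q* = 334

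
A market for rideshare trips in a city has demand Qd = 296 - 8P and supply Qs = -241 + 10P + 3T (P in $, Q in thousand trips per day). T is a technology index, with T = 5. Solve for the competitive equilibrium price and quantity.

With T = 5, supply is Qs = -226 + 10P.
The market clears where 296 - 8P = -226 + 10P. Rearranging, 18P = 522, hence P* = 29.
Then Q* = 296 - 8(29) = 64.

P* = 29, Q* = 64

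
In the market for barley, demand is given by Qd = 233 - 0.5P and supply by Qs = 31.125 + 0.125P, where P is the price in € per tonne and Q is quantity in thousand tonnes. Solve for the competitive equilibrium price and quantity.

At equilibrium Qd = Qs, so 233 - 0.5P = 31.125 + 0.125P; collecting terms, 201.875 = 0.625P and P* = 323.
Plugging P* into demand: Q* = 233 - 0.5(323) = 71.5.

P* = 323, Q* = 71.5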